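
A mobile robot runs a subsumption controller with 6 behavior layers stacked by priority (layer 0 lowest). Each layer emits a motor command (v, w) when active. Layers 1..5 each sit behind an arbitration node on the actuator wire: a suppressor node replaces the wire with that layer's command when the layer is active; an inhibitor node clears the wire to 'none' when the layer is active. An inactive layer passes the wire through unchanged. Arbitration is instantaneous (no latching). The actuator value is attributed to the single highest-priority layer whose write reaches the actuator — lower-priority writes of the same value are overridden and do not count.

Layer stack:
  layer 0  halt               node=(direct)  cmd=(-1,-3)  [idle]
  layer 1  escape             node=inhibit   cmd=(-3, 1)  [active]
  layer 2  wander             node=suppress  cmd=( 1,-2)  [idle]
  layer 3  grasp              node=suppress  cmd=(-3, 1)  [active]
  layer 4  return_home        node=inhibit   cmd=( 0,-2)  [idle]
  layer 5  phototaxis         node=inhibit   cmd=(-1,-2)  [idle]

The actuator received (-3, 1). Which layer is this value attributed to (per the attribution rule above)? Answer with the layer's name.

grasp

[0] halt off; wire := none
[1] escape on (inhibit); wire := none
[2] wander off; pass none
[3] grasp on (suppress); wire := (-3, 1)
[4] return_home off; pass (-3, 1)
[5] phototaxis off; pass (-3, 1)
output (-3, 1)
last writer: layer 3 = grasp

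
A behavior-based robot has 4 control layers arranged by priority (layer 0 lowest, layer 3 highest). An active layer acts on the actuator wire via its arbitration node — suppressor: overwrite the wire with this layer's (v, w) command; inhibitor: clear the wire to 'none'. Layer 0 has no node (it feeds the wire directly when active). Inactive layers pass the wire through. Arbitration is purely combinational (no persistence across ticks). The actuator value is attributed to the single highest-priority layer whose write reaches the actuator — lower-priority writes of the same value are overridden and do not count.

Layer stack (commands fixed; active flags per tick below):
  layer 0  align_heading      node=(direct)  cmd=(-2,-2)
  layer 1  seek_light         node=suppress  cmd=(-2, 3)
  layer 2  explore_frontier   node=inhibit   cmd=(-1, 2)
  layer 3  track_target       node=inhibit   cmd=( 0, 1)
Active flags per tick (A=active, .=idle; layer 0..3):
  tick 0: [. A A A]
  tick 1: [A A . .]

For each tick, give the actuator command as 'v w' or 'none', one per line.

tick 0:
  layer 0 (align_heading) idle — none
  layer 1 (seek_light) active — suppresses: (-2, 3)
  layer 2 (explore_frontier) active — inhibits: none
  layer 3 (track_target) active — inhibits: none
  → actuator none
tick 1:
  layer 0 (align_heading) active — direct: (-2, -2)
  layer 1 (seek_light) active — suppresses: (-2, 3)
  layer 2 (explore_frontier) idle — unchanged: (-2, 3)
  layer 3 (track_target) idle — unchanged: (-2, 3)
  → actuator (-2, 3)

none
-2 3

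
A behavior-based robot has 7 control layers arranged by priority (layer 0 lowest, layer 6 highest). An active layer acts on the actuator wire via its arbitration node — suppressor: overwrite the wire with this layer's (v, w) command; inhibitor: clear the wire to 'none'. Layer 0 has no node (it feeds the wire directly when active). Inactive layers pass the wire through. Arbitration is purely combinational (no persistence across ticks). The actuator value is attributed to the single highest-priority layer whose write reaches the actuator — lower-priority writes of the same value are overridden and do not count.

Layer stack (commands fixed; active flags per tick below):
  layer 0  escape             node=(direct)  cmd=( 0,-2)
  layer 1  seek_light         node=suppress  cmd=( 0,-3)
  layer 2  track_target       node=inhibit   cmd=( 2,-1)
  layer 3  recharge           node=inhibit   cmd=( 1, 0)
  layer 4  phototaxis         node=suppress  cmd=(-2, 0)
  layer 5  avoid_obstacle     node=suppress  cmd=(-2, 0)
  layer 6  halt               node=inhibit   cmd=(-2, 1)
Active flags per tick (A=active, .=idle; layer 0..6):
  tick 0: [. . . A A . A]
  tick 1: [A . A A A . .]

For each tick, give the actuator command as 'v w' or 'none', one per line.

tick 0:
  L0 escape: idle → wire = none
  L1 seek_light: idle → wire stays none
  L2 track_target: idle → wire stays none
  L3 recharge: active, inhibitor → wire = none
  L4 phototaxis: active, suppressor → wire = (-2, 0)
  L5 avoid_obstacle: idle → wire stays (-2, 0)
  L6 halt: active, inhibitor → wire = none
  actuator = none
tick 1:
  L0 escape: active, feeds wire = (0, -2)
  L1 seek_light: idle → wire stays (0, -2)
  L2 track_target: active, inhibitor → wire = none
  L3 recharge: active, inhibitor → wire = none
  L4 phototaxis: active, suppressor → wire = (-2, 0)
  L5 avoid_obstacle: idle → wire stays (-2, 0)
  L6 halt: idle → wire stays (-2, 0)
  actuator = (-2, 0)

none
-2 0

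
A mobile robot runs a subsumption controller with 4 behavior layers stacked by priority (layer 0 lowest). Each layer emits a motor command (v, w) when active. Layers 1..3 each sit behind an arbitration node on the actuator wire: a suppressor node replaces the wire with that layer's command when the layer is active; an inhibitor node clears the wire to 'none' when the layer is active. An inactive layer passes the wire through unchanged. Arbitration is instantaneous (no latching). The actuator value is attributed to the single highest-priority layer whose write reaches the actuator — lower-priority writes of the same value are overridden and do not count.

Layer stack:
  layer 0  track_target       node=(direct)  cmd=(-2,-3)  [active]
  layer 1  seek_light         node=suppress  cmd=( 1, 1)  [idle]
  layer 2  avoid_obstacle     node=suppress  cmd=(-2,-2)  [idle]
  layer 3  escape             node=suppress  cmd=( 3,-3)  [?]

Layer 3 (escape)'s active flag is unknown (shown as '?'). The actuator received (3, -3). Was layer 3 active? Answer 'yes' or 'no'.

yes

If layer 3 is active=yes:
  actuator would be (3, -3)
If layer 3 is active=no:
  actuator would be (-2, -3)
Observed (3, -3), so layer 3 was active.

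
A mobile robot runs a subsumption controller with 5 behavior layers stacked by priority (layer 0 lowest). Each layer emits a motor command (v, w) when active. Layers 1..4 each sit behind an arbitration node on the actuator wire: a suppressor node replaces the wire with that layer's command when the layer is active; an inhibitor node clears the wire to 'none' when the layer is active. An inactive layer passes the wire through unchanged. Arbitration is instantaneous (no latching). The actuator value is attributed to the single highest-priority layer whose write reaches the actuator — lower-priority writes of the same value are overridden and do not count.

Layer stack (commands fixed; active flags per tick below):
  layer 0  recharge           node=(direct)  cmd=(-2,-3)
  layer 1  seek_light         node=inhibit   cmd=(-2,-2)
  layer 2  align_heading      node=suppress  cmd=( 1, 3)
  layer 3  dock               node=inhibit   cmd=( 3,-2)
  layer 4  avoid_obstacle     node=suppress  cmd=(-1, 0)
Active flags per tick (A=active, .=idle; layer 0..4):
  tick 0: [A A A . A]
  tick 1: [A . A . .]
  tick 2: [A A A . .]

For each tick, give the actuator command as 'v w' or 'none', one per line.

-1 0
1 3
1 3

tick 0:
  [0] recharge on; wire := (-2, -3)
  [1] seek_light on (inhibit); wire := none
  [2] align_heading on (suppress); wire := (1, 3)
  [3] dock off; pass (1, 3)
  [4] avoid_obstacle on (suppress); wire := (-1, 0)
  output (-1, 0)
tick 1:
  [0] recharge on; wire := (-2, -3)
  [1] seek_light off; pass (-2, -3)
  [2] align_heading on (suppress); wire := (1, 3)
  [3] dock off; pass (1, 3)
  [4] avoid_obstacle off; pass (1, 3)
  output (1, 3)
tick 2:
  [0] recharge on; wire := (-2, -3)
  [1] seek_light on (inhibit); wire := none
  [2] align_heading on (suppress); wire := (1, 3)
  [3] dock off; pass (1, 3)
  [4] avoid_obstacle off; pass (1, 3)
  output (1, 3)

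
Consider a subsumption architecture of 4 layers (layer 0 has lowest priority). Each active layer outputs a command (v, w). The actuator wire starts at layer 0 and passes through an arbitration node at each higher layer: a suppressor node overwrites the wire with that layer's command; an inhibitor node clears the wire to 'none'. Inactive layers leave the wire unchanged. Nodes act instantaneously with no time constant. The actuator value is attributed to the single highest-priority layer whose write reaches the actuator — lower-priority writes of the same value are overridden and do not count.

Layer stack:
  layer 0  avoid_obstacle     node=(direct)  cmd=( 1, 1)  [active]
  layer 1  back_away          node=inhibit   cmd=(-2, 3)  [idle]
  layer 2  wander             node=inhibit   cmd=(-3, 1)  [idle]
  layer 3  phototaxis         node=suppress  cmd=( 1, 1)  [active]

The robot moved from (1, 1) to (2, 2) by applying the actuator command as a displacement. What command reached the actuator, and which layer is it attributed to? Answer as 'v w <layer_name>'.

1 1 phototaxis

displacement = (2, 2) − (1, 1) = (1, 1)
[0] avoid_obstacle on; wire := (1, 1)
[1] back_away off; pass (1, 1)
[2] wander off; pass (1, 1)
[3] phototaxis on (suppress); wire := (1, 1)
output (1, 1) — from layer 3 (phototaxis)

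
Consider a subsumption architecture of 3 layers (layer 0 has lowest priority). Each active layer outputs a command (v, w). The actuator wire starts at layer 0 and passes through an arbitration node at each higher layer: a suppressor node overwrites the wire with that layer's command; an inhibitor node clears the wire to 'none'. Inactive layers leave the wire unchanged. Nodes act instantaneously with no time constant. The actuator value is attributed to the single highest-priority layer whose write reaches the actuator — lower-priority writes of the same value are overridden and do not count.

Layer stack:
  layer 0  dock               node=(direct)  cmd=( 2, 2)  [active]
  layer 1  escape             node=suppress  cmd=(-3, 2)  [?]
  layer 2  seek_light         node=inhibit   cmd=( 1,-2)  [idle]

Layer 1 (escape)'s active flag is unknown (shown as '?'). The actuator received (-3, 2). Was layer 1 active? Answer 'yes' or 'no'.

yes

If layer 1 is active=yes:
  actuator would be (-3, 2)
If layer 1 is active=no:
  actuator would be (2, 2)
Observed (-3, 2), so layer 1 was active.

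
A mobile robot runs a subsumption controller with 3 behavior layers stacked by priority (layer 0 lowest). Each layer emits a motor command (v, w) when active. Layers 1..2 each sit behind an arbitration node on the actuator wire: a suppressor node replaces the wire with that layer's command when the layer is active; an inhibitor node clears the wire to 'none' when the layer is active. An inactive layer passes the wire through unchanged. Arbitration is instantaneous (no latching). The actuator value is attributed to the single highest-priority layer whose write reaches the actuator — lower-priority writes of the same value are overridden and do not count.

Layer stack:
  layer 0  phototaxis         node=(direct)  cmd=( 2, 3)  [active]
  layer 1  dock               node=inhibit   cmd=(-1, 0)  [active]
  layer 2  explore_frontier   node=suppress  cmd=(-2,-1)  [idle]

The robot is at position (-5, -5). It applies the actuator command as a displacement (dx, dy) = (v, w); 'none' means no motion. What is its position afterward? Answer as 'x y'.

-5 -5

L0 phototaxis: active, feeds wire = (2, 3)
L1 dock: active, inhibitor → wire = none
L2 explore_frontier: idle → wire stays none
actuator = none
position: (-5, -5) + none = (-5, -5)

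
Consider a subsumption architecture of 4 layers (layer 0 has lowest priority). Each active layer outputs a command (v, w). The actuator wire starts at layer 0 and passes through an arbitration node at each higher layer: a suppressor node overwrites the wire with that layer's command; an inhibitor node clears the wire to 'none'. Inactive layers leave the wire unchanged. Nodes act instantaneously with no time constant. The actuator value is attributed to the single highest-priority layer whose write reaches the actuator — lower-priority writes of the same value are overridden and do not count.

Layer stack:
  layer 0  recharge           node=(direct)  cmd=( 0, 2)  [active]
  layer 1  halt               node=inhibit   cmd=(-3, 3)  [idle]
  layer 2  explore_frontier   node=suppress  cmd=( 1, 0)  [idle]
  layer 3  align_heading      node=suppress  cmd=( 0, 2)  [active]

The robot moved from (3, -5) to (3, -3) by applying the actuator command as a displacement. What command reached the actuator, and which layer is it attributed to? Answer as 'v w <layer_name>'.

0 2 align_heading

displacement = (3, -3) − (3, -5) = (0, 2)
L0 recharge: active, feeds wire = (0, 2)
L1 halt: idle → wire stays (0, 2)
L2 explore_frontier: idle → wire stays (0, 2)
L3 align_heading: active, suppressor → wire = (0, 2)
actuator = (0, 2) — from layer 3 (align_heading)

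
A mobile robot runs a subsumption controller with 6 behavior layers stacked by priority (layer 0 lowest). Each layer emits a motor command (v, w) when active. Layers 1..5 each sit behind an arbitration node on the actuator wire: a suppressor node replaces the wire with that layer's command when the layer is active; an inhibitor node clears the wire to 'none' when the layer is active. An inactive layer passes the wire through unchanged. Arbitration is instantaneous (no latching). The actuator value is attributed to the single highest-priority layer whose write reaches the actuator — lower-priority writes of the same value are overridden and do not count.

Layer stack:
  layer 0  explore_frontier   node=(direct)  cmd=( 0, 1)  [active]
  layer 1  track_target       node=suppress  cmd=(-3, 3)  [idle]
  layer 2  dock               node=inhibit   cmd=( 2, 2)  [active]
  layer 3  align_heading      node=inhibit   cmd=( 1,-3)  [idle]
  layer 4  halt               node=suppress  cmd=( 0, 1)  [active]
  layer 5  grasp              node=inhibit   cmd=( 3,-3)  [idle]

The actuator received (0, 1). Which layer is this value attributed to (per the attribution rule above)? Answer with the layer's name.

halt

L0 explore_frontier: active, feeds wire = (0, 1)
L1 track_target: idle → wire stays (0, 1)
L2 dock: active, inhibitor → wire = none
L3 align_heading: idle → wire stays none
L4 halt: active, suppressor → wire = (0, 1)
L5 grasp: idle → wire stays (0, 1)
actuator = (0, 1)
last writer: layer 4 = halt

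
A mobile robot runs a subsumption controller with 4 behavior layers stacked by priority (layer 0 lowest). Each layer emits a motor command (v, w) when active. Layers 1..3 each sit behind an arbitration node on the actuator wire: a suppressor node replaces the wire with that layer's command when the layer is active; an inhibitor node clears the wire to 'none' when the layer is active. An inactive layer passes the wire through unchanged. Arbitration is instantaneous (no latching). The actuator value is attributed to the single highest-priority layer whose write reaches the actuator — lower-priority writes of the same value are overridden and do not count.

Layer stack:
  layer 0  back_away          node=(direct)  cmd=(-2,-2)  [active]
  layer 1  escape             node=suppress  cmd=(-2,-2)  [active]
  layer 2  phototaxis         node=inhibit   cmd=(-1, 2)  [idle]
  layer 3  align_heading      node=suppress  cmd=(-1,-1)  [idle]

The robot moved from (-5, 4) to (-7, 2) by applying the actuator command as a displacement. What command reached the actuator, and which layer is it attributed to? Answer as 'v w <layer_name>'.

-2 -2 escape

displacement = (-7, 2) − (-5, 4) = (-2, -2)
[0] back_away on; wire := (-2, -2)
[1] escape on (suppress); wire := (-2, -2)
[2] phototaxis off; pass (-2, -2)
[3] align_heading off; pass (-2, -2)
output (-2, -2) — from layer 1 (escape)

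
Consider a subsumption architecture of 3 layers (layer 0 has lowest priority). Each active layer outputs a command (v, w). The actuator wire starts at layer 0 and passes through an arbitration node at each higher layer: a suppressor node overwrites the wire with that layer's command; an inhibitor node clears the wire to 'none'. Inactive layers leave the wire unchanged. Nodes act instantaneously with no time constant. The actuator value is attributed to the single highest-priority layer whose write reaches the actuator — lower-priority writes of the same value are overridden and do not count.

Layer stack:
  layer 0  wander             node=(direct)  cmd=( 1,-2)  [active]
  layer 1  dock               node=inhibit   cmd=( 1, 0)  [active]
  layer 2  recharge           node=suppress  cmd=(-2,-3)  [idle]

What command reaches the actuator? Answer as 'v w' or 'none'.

none

layer 0 (wander) active — direct: (1, -2)
layer 1 (dock) active — inhibits: none
layer 2 (recharge) idle — unchanged: none
→ actuator none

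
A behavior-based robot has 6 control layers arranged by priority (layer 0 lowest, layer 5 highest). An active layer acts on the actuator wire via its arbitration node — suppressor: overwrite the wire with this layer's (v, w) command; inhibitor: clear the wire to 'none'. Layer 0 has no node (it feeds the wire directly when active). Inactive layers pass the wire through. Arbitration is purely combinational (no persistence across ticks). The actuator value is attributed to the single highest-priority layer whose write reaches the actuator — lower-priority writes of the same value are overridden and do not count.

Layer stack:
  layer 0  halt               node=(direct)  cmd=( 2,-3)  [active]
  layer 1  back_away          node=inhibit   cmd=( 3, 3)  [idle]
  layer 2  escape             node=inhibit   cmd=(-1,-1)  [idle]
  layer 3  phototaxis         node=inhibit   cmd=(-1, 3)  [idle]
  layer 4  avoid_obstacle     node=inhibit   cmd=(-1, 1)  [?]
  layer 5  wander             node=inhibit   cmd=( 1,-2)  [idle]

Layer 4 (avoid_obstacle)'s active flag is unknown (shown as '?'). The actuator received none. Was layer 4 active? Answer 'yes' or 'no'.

yes

If layer 4 is active=yes:
  actuator would be none
If layer 4 is active=no:
  actuator would be (2, -3)
Observed none, so layer 4 was active.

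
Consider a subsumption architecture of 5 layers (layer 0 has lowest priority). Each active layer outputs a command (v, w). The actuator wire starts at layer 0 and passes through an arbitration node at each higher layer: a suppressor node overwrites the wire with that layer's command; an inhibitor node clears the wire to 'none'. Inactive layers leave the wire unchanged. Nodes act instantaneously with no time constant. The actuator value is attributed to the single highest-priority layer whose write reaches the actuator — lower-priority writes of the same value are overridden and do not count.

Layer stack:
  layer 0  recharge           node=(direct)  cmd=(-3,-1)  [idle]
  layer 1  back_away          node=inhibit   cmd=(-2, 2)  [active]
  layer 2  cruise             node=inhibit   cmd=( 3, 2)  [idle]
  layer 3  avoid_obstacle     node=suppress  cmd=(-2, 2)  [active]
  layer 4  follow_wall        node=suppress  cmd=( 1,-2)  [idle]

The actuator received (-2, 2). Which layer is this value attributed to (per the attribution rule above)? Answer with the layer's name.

avoid_obstacle

layer 0 (recharge) idle — none
layer 1 (back_away) active — inhibits: none
layer 2 (cruise) idle — unchanged: none
layer 3 (avoid_obstacle) active — suppresses: (-2, 2)
layer 4 (follow_wall) idle — unchanged: (-2, 2)
→ actuator (-2, 2)
last writer: layer 3 = avoid_obstacle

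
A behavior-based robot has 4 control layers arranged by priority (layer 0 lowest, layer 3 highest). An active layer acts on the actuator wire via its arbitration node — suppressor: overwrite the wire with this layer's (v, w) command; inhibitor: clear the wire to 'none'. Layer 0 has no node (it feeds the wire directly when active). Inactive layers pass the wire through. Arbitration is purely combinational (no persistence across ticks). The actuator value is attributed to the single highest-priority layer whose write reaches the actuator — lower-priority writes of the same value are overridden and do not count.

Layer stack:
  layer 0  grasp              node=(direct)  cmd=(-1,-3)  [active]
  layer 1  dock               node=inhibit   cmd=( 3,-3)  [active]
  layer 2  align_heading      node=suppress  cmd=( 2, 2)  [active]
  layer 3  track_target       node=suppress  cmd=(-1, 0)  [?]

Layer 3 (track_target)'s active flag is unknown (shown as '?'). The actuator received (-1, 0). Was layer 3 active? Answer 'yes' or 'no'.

yes

If layer 3 is active=yes:
  actuator would be (-1, 0)
If layer 3 is active=no:
  actuator would be (2, 2)
Observed (-1, 0), so layer 3 was active.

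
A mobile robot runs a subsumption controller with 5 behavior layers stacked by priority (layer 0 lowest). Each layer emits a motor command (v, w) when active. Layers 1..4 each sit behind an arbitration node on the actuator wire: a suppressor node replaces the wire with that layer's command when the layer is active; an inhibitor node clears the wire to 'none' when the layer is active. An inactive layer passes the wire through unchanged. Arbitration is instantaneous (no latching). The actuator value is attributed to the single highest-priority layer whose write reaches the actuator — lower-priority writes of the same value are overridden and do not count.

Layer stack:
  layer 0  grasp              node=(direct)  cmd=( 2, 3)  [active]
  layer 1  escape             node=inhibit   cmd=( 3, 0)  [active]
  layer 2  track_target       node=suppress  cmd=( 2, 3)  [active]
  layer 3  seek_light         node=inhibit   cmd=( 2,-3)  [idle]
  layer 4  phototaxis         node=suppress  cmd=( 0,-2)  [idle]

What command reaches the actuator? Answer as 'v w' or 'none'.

2 3

[0] grasp on; wire := (2, 3)
[1] escape on (inhibit); wire := none
[2] track_target on (suppress); wire := (2, 3)
[3] seek_light off; pass (2, 3)
[4] phototaxis off; pass (2, 3)
output (2, 3)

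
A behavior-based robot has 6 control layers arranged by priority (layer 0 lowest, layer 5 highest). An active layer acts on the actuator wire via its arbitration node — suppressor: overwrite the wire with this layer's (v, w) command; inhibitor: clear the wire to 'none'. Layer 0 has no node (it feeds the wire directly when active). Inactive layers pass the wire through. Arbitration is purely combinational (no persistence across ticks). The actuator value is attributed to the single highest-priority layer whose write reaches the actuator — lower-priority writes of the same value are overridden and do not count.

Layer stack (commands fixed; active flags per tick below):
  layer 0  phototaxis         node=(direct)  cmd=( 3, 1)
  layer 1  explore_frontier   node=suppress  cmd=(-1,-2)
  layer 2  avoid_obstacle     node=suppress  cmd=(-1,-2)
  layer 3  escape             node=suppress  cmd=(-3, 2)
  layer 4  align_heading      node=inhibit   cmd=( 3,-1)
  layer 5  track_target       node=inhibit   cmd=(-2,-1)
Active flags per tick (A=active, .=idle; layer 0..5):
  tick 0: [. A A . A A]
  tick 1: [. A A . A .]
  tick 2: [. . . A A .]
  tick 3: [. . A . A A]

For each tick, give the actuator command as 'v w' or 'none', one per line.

tick 0:
  L0 phototaxis: idle → wire = none
  L1 explore_frontier: active, suppressor → wire = (-1, -2)
  L2 avoid_obstacle: active, suppressor → wire = (-1, -2)
  L3 escape: idle → wire stays (-1, -2)
  L4 align_heading: active, inhibitor → wire = none
  L5 track_target: active, inhibitor → wire = none
  actuator = none
tick 1:
  L0 phototaxis: idle → wire = none
  L1 explore_frontier: active, suppressor → wire = (-1, -2)
  L2 avoid_obstacle: active, suppressor → wire = (-1, -2)
  L3 escape: idle → wire stays (-1, -2)
  L4 align_heading: active, inhibitor → wire = none
  L5 track_target: idle → wire stays none
  actuator = none
tick 2:
  L0 phototaxis: idle → wire = none
  L1 explore_frontier: idle → wire stays none
  L2 avoid_obstacle: idle → wire stays none
  L3 escape: active, suppressor → wire = (-3, 2)
  L4 align_heading: active, inhibitor → wire = none
  L5 track_target: idle → wire stays none
  actuator = none
tick 3:
  L0 phototaxis: idle → wire = none
  L1 explore_frontier: idle → wire stays none
  L2 avoid_obstacle: active, suppressor → wire = (-1, -2)
  L3 escape: idle → wire stays (-1, -2)
  L4 align_heading: active, inhibitor → wire = none
  L5 track_target: active, inhibitor → wire = none
  actuator = none

none
none
none
none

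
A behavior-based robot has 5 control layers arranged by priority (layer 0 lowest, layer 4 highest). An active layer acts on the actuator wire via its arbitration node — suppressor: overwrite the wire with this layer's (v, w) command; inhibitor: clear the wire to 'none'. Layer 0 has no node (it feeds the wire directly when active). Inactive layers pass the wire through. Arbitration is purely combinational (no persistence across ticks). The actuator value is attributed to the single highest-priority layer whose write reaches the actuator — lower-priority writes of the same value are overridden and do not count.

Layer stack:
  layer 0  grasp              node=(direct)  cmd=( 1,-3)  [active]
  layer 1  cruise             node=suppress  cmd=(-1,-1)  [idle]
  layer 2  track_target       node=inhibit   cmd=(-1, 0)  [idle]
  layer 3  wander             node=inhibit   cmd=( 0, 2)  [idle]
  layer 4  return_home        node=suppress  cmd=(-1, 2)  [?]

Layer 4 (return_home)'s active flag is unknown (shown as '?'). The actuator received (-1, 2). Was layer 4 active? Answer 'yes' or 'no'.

If layer 4 is active=yes:
  actuator would be (-1, 2)
If layer 4 is active=no:
  actuator would be (1, -3)
Observed (-1, 2), so layer 4 was active.

yes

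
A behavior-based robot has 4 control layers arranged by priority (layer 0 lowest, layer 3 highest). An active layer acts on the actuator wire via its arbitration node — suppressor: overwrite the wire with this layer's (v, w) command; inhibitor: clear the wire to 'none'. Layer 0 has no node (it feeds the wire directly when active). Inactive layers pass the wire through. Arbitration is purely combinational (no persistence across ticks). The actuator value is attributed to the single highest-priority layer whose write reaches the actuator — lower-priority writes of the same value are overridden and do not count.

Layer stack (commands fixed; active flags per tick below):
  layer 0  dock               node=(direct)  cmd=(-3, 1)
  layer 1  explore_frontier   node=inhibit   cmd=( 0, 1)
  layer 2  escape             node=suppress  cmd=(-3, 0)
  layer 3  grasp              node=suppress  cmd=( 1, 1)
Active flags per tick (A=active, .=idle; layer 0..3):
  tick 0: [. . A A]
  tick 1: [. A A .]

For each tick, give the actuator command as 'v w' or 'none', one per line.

tick 0:
  L0 dock: idle → wire = none
  L1 explore_frontier: idle → wire stays none
  L2 escape: active, suppressor → wire = (-3, 0)
  L3 grasp: active, suppressor → wire = (1, 1)
  actuator = (1, 1)
tick 1:
  L0 dock: idle → wire = none
  L1 explore_frontier: active, inhibitor → wire = none
  L2 escape: active, suppressor → wire = (-3, 0)
  L3 grasp: idle → wire stays (-3, 0)
  actuator = (-3, 0)

1 1
-3 0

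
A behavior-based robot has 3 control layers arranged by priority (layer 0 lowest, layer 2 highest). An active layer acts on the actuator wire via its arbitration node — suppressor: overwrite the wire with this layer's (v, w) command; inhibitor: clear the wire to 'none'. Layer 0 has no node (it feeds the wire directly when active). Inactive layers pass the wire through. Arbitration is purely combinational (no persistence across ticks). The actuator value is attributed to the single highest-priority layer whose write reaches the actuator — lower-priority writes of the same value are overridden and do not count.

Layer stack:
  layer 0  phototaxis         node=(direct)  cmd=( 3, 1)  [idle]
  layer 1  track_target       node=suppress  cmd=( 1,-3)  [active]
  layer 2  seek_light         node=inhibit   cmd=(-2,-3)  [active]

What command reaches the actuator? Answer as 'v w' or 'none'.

[0] phototaxis off; wire := none
[1] track_target on (suppress); wire := (1, -3)
[2] seek_light on (inhibit); wire := none
output none

none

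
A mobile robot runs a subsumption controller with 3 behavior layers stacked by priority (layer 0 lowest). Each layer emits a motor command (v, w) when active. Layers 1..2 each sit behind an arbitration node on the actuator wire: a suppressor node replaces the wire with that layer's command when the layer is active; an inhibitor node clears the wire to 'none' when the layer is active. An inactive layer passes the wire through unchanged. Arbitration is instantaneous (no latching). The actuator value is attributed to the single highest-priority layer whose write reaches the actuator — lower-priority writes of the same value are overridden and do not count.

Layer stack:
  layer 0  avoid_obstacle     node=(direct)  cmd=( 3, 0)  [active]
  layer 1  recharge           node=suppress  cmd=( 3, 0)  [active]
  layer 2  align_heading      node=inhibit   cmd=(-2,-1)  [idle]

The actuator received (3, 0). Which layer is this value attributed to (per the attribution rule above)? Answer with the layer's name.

recharge

[0] avoid_obstacle on; wire := (3, 0)
[1] recharge on (suppress); wire := (3, 0)
[2] align_heading off; pass (3, 0)
output (3, 0)
last writer: layer 1 = recharge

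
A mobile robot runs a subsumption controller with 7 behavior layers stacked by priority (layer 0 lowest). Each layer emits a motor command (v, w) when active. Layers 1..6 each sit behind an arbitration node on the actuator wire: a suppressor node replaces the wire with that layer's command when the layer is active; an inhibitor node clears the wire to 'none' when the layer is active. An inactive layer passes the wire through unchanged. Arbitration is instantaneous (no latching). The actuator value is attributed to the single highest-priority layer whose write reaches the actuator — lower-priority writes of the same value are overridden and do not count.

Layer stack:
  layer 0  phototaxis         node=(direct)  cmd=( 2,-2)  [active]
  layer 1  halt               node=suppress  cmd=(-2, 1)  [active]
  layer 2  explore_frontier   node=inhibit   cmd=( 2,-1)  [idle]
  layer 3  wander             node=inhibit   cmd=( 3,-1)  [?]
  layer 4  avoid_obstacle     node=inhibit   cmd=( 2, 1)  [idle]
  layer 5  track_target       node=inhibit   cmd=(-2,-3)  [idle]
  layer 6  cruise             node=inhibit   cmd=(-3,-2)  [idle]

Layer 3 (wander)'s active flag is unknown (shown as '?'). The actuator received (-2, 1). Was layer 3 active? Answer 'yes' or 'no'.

no

If layer 3 is active=yes:
  actuator would be none
If layer 3 is active=no:
  actuator would be (-2, 1)
Observed (-2, 1), so layer 3 was idle.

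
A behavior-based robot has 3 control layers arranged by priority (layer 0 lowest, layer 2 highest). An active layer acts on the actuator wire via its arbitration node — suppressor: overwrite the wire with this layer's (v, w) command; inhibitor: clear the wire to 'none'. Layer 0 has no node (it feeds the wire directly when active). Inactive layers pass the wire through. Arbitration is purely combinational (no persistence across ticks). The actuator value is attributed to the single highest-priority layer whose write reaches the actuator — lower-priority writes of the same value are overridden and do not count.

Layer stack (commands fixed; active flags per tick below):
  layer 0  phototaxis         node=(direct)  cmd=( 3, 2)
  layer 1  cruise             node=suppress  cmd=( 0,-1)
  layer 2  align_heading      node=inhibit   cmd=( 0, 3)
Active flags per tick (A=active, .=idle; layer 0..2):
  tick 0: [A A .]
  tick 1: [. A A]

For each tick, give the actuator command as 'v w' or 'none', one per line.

tick 0:
  layer 0 (phototaxis) active — direct: (3, 2)
  layer 1 (cruise) active — suppresses: (0, -1)
  layer 2 (align_heading) idle — unchanged: (0, -1)
  → actuator (0, -1)
tick 1:
  layer 0 (phototaxis) idle — none
  layer 1 (cruise) active — suppresses: (0, -1)
  layer 2 (align_heading) active — inhibits: none
  → actuator none

0 -1
none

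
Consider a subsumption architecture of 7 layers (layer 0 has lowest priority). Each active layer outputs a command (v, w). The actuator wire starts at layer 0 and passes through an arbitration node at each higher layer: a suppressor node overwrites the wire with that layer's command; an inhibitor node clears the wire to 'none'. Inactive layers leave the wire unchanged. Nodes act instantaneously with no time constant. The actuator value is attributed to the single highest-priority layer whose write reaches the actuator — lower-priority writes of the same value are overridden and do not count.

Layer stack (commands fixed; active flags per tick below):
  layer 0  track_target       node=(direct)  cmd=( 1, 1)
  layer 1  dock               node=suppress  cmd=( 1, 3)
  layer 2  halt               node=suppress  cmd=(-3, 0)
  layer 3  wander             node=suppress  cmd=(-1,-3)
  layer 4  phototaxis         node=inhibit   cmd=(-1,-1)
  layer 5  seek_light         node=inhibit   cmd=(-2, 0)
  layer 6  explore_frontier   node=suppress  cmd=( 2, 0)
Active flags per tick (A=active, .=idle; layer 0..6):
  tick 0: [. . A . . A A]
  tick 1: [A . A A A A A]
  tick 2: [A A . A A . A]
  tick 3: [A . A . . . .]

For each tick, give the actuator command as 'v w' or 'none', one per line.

2 0
2 0
2 0
-3 0

tick 0:
  [0] track_target off; wire := none
  [1] dock off; pass none
  [2] halt on (suppress); wire := (-3, 0)
  [3] wander off; pass (-3, 0)
  [4] phototaxis off; pass (-3, 0)
  [5] seek_light on (inhibit); wire := none
  [6] explore_frontier on (suppress); wire := (2, 0)
  output (2, 0)
tick 1:
  [0] track_target on; wire := (1, 1)
  [1] dock off; pass (1, 1)
  [2] halt on (suppress); wire := (-3, 0)
  [3] wander on (suppress); wire := (-1, -3)
  [4] phototaxis on (inhibit); wire := none
  [5] seek_light on (inhibit); wire := none
  [6] explore_frontier on (suppress); wire := (2, 0)
  output (2, 0)
tick 2:
  [0] track_target on; wire := (1, 1)
  [1] dock on (suppress); wire := (1, 3)
  [2] halt off; pass (1, 3)
  [3] wander on (suppress); wire := (-1, -3)
  [4] phototaxis on (inhibit); wire := none
  [5] seek_light off; pass none
  [6] explore_frontier on (suppress); wire := (2, 0)
  output (2, 0)
tick 3:
  [0] track_target on; wire := (1, 1)
  [1] dock off; pass (1, 1)
  [2] halt on (suppress); wire := (-3, 0)
  [3] wander off; pass (-3, 0)
  [4] phototaxis off; pass (-3, 0)
  [5] seek_light off; pass (-3, 0)
  [6] explore_frontier off; pass (-3, 0)
  output (-3, 0)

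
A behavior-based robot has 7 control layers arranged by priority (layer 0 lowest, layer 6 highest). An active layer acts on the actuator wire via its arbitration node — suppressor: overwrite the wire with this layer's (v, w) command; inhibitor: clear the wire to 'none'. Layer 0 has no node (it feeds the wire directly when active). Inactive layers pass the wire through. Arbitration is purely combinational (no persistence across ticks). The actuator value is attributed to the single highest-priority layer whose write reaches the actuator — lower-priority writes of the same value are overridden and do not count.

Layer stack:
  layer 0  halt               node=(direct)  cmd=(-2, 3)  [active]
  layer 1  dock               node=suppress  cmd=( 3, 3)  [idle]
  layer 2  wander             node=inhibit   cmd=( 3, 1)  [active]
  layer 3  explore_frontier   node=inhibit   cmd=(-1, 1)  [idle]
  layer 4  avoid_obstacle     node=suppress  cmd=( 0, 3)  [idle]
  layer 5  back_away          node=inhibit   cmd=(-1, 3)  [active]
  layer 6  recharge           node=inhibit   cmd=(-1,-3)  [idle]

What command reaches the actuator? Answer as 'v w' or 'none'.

[0] halt on; wire := (-2, 3)
[1] dock off; pass (-2, 3)
[2] wander on (inhibit); wire := none
[3] explore_frontier off; pass none
[4] avoid_obstacle off; pass none
[5] back_away on (inhibit); wire := none
[6] recharge off; pass none
output none

none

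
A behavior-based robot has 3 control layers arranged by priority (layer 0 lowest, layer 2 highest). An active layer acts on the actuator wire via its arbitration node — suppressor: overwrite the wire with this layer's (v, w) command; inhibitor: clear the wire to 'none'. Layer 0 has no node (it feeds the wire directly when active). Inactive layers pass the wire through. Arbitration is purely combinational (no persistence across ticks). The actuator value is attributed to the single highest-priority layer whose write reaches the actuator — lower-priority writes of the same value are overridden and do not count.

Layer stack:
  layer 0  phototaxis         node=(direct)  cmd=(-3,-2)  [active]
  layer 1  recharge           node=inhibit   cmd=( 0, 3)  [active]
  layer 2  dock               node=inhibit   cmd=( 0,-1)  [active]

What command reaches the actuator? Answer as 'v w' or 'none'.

layer 0 (phototaxis) active — direct: (-3, -2)
layer 1 (recharge) active — inhibits: none
layer 2 (dock) active — inhibits: none
→ actuator none

none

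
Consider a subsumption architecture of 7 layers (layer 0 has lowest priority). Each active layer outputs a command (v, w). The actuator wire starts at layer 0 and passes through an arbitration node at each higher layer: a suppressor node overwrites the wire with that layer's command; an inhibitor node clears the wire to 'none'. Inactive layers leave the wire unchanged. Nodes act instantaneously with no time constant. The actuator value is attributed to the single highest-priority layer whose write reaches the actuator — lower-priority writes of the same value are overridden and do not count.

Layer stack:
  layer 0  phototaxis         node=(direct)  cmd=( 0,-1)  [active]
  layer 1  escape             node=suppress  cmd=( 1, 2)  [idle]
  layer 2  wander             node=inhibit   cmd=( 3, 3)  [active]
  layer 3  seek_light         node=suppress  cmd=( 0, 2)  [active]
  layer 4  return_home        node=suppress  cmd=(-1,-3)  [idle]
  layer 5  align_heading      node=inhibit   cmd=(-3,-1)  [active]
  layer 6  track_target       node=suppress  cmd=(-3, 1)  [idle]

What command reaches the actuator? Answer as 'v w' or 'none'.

layer 0 (phototaxis) active — direct: (0, -1)
layer 1 (escape) idle — unchanged: (0, -1)
layer 2 (wander) active — inhibits: none
layer 3 (seek_light) active — suppresses: (0, 2)
layer 4 (return_home) idle — unchanged: (0, 2)
layer 5 (align_heading) active — inhibits: none
layer 6 (track_target) idle — unchanged: none
→ actuator none

none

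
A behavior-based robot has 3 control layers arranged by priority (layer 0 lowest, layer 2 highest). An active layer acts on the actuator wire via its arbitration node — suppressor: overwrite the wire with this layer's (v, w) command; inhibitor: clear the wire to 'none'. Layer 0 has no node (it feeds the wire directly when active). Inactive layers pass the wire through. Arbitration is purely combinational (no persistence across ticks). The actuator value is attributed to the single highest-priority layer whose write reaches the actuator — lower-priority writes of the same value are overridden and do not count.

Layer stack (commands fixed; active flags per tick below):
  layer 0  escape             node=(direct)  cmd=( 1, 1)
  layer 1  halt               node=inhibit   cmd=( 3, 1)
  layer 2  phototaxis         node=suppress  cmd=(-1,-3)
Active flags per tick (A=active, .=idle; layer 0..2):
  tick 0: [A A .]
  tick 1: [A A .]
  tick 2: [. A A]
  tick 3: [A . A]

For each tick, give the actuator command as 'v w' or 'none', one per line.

none
none
-1 -3
-1 -3

tick 0:
  L0 escape: active, feeds wire = (1, 1)
  L1 halt: active, inhibitor → wire = none
  L2 phototaxis: idle → wire stays none
  actuator = none
tick 1:
  L0 escape: active, feeds wire = (1, 1)
  L1 halt: active, inhibitor → wire = none
  L2 phototaxis: idle → wire stays none
  actuator = none
tick 2:
  L0 escape: idle → wire = none
  L1 halt: active, inhibitor → wire = none
  L2 phototaxis: active, suppressor → wire = (-1, -3)
  actuator = (-1, -3)
tick 3:
  L0 escape: active, feeds wire = (1, 1)
  L1 halt: idle → wire stays (1, 1)
  L2 phototaxis: active, suppressor → wire = (-1, -3)
  actuator = (-1, -3)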